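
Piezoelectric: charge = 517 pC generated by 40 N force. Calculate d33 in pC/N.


d33 = 517 / 40 = 12.9 pC/N

12.9


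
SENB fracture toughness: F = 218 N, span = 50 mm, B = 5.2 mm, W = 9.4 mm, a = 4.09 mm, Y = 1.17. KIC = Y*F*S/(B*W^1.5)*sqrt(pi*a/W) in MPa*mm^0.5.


KIC = 1.17*218*50/(5.2*9.4^1.5)*sqrt(pi*4.09/9.4) = 99.49

99.49


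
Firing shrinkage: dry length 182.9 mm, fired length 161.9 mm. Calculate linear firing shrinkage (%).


FS = (182.9 - 161.9) / 182.9 * 100 = 11.48%

11.48


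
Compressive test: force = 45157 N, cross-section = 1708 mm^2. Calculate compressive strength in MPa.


CS = 45157 / 1708 = 26.4 MPa

26.4


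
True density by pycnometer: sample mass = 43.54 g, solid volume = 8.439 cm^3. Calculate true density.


TD = 43.54 / 8.439 = 5.159 g/cm^3

5.159


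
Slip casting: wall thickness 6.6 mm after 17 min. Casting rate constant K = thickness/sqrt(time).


K = 6.6 / sqrt(17) = 6.6 / 4.1231 = 1.601 mm/min^0.5

1.601


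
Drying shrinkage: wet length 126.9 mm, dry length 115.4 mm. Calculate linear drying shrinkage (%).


DS = (126.9 - 115.4) / 126.9 * 100 = 9.06%

9.06


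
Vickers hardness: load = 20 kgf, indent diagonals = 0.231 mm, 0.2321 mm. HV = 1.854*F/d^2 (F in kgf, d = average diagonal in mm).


d_avg = (0.231+0.2321)/2 = 0.23155 mm
HV = 1.854*20/0.23155^2 = 692

692


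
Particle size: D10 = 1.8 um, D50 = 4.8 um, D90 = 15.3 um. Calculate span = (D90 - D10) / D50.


Span = (15.3 - 1.8) / 4.8 = 13.5 / 4.8 = 2.813

2.813


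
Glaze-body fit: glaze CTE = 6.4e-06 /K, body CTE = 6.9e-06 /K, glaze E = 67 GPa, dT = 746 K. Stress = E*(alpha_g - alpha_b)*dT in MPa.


Stress = 67*1000*(6.4e-06 - 6.9e-06)*746 = -25.0 MPa

-25.0


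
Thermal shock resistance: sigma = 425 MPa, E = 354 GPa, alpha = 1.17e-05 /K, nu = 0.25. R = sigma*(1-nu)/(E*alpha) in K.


R = 425*(1-0.25)/(354*1000*1.17e-05) = 77 K

77


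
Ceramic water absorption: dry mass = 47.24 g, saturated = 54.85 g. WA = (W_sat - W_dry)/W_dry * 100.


WA = (54.85 - 47.24) / 47.24 * 100 = 16.11%

16.11


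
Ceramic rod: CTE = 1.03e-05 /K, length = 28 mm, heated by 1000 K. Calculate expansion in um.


dL = 1.03e-05 * 28 * 1000 * 1000 = 288.4 um

288.4


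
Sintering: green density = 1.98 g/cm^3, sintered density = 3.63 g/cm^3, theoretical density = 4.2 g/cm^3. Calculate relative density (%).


Relative = 3.63 / 4.2 * 100 = 86.4%

86.4


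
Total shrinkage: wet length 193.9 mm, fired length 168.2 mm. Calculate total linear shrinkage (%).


TS = (193.9 - 168.2) / 193.9 * 100 = 13.25%

13.25


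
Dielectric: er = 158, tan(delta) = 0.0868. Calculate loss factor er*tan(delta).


Loss = 158 * 0.0868 = 13.714

13.714


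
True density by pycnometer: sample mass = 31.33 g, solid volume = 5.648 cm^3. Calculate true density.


TD = 31.33 / 5.648 = 5.547 g/cm^3

5.547


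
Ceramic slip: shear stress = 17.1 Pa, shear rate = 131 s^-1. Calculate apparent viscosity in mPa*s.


eta = tau/gamma * 1000 = 17.1/131 * 1000 = 130.5 mPa*s

130.5


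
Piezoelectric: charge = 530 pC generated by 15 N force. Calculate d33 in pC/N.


d33 = 530 / 15 = 35.3 pC/N

35.3


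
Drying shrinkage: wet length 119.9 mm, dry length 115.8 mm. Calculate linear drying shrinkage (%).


DS = (119.9 - 115.8) / 119.9 * 100 = 3.42%

3.42


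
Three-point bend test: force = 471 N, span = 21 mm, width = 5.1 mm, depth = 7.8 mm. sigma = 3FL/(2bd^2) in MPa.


sigma = 3*471*21/(2*5.1*7.8^2) = 47.8 MPa

47.8


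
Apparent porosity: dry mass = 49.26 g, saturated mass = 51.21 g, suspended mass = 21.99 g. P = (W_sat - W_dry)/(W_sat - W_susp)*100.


P = (51.21 - 49.26) / (51.21 - 21.99) * 100 = 1.95 / 29.22 * 100 = 6.7%

6.7


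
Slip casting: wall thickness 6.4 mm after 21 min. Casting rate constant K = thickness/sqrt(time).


K = 6.4 / sqrt(21) = 6.4 / 4.5826 = 1.397 mm/min^0.5

1.397


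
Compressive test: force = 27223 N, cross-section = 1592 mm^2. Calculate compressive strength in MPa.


CS = 27223 / 1592 = 17.1 MPa

17.1


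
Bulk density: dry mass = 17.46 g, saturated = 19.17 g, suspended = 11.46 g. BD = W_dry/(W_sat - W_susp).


BD = 17.46 / (19.17 - 11.46) = 17.46 / 7.71 = 2.265 g/cm^3

2.265


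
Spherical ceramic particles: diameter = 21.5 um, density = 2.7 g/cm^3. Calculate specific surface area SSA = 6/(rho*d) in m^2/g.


SSA = 6 / (2.7 * 21.5) = 0.103 m^2/g

0.103


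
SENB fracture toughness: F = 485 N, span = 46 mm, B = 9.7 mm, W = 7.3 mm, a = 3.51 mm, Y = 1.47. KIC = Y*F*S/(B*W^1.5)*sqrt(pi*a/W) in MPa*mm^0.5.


KIC = 1.47*485*46/(9.7*7.3^1.5)*sqrt(pi*3.51/7.3) = 210.68

210.68


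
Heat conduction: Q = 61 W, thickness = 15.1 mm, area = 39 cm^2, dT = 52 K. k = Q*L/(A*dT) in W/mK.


k = 61*15.1/1000/(39/10000*52) = 4.54 W/mK

4.54


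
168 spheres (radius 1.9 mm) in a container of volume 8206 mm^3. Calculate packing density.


V_sphere = 4/3*pi*1.9^3 = 28.7309 mm^3
Total V = 168*28.7309 = 4826.7912 mm^3
PD = 4826.7912 / 8206 = 0.588

0.588


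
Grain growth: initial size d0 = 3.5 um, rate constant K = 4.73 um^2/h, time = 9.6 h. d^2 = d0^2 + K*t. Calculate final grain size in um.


d^2 = 3.5^2 + 4.73*9.6 = 57.658
d = sqrt(57.658) = 7.59 um

7.59


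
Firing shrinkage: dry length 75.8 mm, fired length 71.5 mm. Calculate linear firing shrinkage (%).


FS = (75.8 - 71.5) / 75.8 * 100 = 5.67%

5.67


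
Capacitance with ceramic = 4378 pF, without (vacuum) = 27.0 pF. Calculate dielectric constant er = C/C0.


er = 4378 / 27.0 = 162.15

162.15


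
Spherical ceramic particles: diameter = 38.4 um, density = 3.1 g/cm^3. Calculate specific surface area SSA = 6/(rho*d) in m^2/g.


SSA = 6 / (3.1 * 38.4) = 0.05 m^2/g

0.05


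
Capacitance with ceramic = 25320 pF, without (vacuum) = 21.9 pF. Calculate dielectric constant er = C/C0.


er = 25320 / 21.9 = 1156.16

1156.16


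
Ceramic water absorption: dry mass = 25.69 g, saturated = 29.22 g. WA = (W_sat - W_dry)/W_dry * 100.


WA = (29.22 - 25.69) / 25.69 * 100 = 13.74%

13.74


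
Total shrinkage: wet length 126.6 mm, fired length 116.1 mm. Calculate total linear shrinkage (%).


TS = (126.6 - 116.1) / 126.6 * 100 = 8.29%

8.29


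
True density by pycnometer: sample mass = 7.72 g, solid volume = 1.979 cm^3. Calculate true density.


TD = 7.72 / 1.979 = 3.901 g/cm^3

3.901


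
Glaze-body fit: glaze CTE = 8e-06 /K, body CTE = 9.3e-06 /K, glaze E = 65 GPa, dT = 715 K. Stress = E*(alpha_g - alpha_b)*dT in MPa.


Stress = 65*1000*(8e-06 - 9.3e-06)*715 = -60.4 MPa

-60.4


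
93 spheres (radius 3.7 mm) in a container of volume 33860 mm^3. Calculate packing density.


V_sphere = 4/3*pi*3.7^3 = 212.1748 mm^3
Total V = 93*212.1748 = 19732.2564 mm^3
PD = 19732.2564 / 33860 = 0.583

0.583


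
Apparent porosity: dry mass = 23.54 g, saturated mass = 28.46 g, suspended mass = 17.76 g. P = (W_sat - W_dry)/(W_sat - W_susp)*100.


P = (28.46 - 23.54) / (28.46 - 17.76) * 100 = 4.92 / 10.7 * 100 = 46.0%

46.0


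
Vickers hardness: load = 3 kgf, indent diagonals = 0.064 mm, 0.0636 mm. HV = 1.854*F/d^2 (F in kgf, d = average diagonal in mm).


d_avg = (0.064+0.0636)/2 = 0.0638 mm
HV = 1.854*3/0.0638^2 = 1366

1366


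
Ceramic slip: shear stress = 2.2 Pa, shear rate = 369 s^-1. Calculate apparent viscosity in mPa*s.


eta = tau/gamma * 1000 = 2.2/369 * 1000 = 6.0 mPa*s

6.0


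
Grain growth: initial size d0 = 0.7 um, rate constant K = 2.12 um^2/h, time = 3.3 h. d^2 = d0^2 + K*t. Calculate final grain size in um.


d^2 = 0.7^2 + 2.12*3.3 = 7.486
d = sqrt(7.486) = 2.74 um

2.74


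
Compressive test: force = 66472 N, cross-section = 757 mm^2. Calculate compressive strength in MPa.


CS = 66472 / 757 = 87.8 MPa

87.8


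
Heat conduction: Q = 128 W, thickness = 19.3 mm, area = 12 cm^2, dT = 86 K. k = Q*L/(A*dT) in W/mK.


k = 128*19.3/1000/(12/10000*86) = 23.94 W/mK

23.94


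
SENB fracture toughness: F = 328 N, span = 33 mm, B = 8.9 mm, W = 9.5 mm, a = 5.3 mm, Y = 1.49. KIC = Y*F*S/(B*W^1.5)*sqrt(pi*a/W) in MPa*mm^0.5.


KIC = 1.49*328*33/(8.9*9.5^1.5)*sqrt(pi*5.3/9.5) = 81.93

81.93


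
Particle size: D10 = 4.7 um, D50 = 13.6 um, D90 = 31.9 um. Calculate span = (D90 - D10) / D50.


Span = (31.9 - 4.7) / 13.6 = 27.2 / 13.6 = 2.0

2.0


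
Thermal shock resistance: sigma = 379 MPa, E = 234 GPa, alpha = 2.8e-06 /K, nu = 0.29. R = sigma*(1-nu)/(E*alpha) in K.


R = 379*(1-0.29)/(234*1000*2.8e-06) = 411 K

411


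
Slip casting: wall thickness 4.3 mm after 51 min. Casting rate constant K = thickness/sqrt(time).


K = 4.3 / sqrt(51) = 4.3 / 7.1414 = 0.602 mm/min^0.5

0.602


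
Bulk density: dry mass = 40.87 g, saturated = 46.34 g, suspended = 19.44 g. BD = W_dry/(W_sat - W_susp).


BD = 40.87 / (46.34 - 19.44) = 40.87 / 26.9 = 1.519 g/cm^3

1.519


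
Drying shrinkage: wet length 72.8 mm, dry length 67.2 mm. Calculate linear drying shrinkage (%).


DS = (72.8 - 67.2) / 72.8 * 100 = 7.69%

7.69


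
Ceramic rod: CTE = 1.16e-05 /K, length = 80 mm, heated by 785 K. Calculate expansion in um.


dL = 1.16e-05 * 80 * 785 * 1000 = 728.48 um

728.48


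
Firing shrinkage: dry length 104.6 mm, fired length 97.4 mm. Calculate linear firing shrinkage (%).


FS = (104.6 - 97.4) / 104.6 * 100 = 6.88%

6.88


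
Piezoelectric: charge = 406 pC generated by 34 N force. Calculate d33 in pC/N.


d33 = 406 / 34 = 11.9 pC/N

11.9


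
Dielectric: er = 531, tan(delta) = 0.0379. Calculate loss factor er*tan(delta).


Loss = 531 * 0.0379 = 20.125

20.125


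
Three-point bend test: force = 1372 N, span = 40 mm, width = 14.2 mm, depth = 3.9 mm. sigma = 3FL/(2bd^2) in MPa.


sigma = 3*1372*40/(2*14.2*3.9^2) = 381.1 MPa

381.1


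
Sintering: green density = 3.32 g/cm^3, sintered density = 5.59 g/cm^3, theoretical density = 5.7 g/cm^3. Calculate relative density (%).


Relative = 5.59 / 5.7 * 100 = 98.1%

98.1


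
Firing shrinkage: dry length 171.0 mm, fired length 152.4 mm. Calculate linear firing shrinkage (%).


FS = (171.0 - 152.4) / 171.0 * 100 = 10.88%

10.88


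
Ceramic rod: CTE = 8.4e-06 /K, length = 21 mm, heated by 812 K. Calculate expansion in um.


dL = 8.4e-06 * 21 * 812 * 1000 = 143.237 um

143.237


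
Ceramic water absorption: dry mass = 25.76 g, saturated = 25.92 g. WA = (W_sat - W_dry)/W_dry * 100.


WA = (25.92 - 25.76) / 25.76 * 100 = 0.62%

0.62


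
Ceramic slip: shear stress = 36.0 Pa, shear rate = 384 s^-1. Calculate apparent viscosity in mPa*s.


eta = tau/gamma * 1000 = 36.0/384 * 1000 = 93.8 mPa*s

93.8


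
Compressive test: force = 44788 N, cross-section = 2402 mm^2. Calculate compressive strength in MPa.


CS = 44788 / 2402 = 18.6 MPa

18.6


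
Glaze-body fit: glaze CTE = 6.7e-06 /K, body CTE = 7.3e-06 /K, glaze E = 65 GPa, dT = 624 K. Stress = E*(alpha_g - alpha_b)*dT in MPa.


Stress = 65*1000*(6.7e-06 - 7.3e-06)*624 = -24.3 MPa

-24.3


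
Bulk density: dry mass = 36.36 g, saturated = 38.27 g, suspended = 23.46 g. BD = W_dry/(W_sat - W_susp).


BD = 36.36 / (38.27 - 23.46) = 36.36 / 14.81 = 2.455 g/cm^3

2.455


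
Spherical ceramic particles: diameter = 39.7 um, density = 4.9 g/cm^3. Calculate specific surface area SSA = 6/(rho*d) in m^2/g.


SSA = 6 / (4.9 * 39.7) = 0.031 m^2/g

0.031


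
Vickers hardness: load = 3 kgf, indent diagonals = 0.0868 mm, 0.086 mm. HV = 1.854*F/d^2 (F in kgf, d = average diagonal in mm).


d_avg = (0.0868+0.086)/2 = 0.0864 mm
HV = 1.854*3/0.0864^2 = 745

745


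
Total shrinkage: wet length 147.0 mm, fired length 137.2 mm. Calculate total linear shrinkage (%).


TS = (147.0 - 137.2) / 147.0 * 100 = 6.67%

6.67


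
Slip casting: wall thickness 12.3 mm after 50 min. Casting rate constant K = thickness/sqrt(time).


K = 12.3 / sqrt(50) = 12.3 / 7.0711 = 1.739 mm/min^0.5

1.739


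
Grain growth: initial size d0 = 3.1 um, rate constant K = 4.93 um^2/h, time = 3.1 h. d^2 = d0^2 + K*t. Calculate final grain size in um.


d^2 = 3.1^2 + 4.93*3.1 = 24.893
d = sqrt(24.893) = 4.99 um

4.99


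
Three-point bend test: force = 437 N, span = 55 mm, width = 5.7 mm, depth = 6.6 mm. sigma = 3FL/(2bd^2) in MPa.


sigma = 3*437*55/(2*5.7*6.6^2) = 145.2 MPa

145.2


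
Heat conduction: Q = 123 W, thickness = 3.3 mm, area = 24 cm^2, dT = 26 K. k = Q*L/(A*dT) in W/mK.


k = 123*3.3/1000/(24/10000*26) = 6.5 W/mK

6.5


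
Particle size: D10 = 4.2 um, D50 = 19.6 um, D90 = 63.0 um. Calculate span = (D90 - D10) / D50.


Span = (63.0 - 4.2) / 19.6 = 58.8 / 19.6 = 3.0

3.0


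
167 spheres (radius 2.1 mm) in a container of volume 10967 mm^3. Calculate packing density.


V_sphere = 4/3*pi*2.1^3 = 38.7924 mm^3
Total V = 167*38.7924 = 6478.3308 mm^3
PD = 6478.3308 / 10967 = 0.591

0.591


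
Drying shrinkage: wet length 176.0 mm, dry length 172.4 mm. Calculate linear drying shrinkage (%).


DS = (176.0 - 172.4) / 176.0 * 100 = 2.05%

2.05


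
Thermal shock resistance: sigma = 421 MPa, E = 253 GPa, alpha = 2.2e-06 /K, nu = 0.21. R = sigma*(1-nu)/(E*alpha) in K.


R = 421*(1-0.21)/(253*1000*2.2e-06) = 598 K

598


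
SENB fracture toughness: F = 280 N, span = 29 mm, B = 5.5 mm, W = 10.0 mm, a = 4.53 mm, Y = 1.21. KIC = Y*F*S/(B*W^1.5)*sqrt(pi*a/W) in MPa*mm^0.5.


KIC = 1.21*280*29/(5.5*10.0^1.5)*sqrt(pi*4.53/10.0) = 67.39

67.39


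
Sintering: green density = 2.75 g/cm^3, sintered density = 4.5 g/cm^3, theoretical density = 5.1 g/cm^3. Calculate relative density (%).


Relative = 4.5 / 5.1 * 100 = 88.2%

88.2


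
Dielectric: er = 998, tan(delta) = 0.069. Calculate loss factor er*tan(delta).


Loss = 998 * 0.069 = 68.862

68.862


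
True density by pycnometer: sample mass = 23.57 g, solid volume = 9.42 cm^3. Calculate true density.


TD = 23.57 / 9.42 = 2.502 g/cm^3

2.502


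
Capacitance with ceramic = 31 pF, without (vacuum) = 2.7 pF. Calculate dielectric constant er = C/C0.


er = 31 / 2.7 = 11.48

11.48


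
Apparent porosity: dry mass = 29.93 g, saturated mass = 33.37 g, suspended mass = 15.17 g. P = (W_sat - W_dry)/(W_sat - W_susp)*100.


P = (33.37 - 29.93) / (33.37 - 15.17) * 100 = 3.44 / 18.2 * 100 = 18.9%

18.9


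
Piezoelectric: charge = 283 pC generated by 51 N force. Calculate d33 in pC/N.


d33 = 283 / 51 = 5.5 pC/N

5.5


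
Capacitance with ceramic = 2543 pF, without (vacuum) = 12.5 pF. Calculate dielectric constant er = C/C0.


er = 2543 / 12.5 = 203.44

203.44


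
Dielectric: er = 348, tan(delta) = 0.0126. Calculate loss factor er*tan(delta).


Loss = 348 * 0.0126 = 4.385

4.385


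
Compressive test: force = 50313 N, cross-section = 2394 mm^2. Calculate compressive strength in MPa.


CS = 50313 / 2394 = 21.0 MPa

21.0


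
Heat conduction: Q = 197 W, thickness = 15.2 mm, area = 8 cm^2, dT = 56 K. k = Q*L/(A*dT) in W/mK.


k = 197*15.2/1000/(8/10000*56) = 66.84 W/mK

66.84


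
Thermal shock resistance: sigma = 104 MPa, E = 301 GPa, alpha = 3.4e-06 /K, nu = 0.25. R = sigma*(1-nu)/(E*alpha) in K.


R = 104*(1-0.25)/(301*1000*3.4e-06) = 76 K

76


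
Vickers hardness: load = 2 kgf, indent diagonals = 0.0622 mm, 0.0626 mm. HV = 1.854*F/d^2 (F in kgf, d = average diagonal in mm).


d_avg = (0.0622+0.0626)/2 = 0.0624 mm
HV = 1.854*2/0.0624^2 = 952

952


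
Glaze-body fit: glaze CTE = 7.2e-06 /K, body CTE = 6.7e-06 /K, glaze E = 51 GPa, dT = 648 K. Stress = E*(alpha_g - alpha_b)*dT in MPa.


Stress = 51*1000*(7.2e-06 - 6.7e-06)*648 = 16.5 MPa

16.5


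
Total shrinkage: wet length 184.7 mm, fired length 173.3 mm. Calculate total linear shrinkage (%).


TS = (184.7 - 173.3) / 184.7 * 100 = 6.17%

6.17


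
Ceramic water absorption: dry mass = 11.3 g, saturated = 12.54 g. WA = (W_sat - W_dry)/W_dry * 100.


WA = (12.54 - 11.3) / 11.3 * 100 = 10.97%

10.97


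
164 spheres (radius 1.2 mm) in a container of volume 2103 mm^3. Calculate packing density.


V_sphere = 4/3*pi*1.2^3 = 7.2382 mm^3
Total V = 164*7.2382 = 1187.0648 mm^3
PD = 1187.0648 / 2103 = 0.564

0.564


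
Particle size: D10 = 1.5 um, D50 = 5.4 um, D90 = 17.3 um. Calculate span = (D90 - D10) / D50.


Span = (17.3 - 1.5) / 5.4 = 15.8 / 5.4 = 2.926

2.926


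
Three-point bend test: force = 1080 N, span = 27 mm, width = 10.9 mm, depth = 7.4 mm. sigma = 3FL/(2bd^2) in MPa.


sigma = 3*1080*27/(2*10.9*7.4^2) = 73.3 MPa

73.3


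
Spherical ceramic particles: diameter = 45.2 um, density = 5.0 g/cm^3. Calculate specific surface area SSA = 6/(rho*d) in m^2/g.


SSA = 6 / (5.0 * 45.2) = 0.027 m^2/g

0.027


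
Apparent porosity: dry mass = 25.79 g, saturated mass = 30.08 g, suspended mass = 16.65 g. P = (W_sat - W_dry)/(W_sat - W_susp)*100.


P = (30.08 - 25.79) / (30.08 - 16.65) * 100 = 4.29 / 13.43 * 100 = 31.9%

31.9


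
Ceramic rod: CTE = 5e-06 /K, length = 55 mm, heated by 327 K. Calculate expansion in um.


dL = 5e-06 * 55 * 327 * 1000 = 89.925 um

89.925


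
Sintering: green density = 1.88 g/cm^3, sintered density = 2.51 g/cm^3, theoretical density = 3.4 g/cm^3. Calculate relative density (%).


Relative = 2.51 / 3.4 * 100 = 73.8%

73.8


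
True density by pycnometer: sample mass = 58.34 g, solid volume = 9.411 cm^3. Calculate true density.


TD = 58.34 / 9.411 = 6.199 g/cm^3

6.199


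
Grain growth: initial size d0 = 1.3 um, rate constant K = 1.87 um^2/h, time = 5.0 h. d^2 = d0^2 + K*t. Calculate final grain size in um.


d^2 = 1.3^2 + 1.87*5.0 = 11.04
d = sqrt(11.04) = 3.32 um

3.32


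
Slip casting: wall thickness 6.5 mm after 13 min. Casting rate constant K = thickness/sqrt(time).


K = 6.5 / sqrt(13) = 6.5 / 3.6056 = 1.803 mm/min^0.5

1.803


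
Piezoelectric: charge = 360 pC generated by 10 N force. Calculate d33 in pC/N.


d33 = 360 / 10 = 36.0 pC/N

36.0


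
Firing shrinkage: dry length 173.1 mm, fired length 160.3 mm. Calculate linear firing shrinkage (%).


FS = (173.1 - 160.3) / 173.1 * 100 = 7.39%

7.39


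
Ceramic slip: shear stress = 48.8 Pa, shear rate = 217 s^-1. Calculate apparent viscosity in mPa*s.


eta = tau/gamma * 1000 = 48.8/217 * 1000 = 224.9 mPa*s

224.9


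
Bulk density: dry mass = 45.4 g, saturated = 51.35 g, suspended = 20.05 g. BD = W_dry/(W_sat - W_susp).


BD = 45.4 / (51.35 - 20.05) = 45.4 / 31.3 = 1.45 g/cm^3

1.45


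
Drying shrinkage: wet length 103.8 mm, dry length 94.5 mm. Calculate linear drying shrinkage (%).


DS = (103.8 - 94.5) / 103.8 * 100 = 8.96%

8.96


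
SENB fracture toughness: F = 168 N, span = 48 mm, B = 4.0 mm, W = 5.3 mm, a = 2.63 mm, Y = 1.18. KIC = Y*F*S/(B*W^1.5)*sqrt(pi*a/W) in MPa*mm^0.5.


KIC = 1.18*168*48/(4.0*5.3^1.5)*sqrt(pi*2.63/5.3) = 243.43

243.43


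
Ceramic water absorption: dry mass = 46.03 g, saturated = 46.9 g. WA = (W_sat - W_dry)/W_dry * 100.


WA = (46.9 - 46.03) / 46.03 * 100 = 1.89%

1.89


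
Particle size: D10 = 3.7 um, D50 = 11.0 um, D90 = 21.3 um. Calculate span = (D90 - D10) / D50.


Span = (21.3 - 3.7) / 11.0 = 17.6 / 11.0 = 1.6

1.6


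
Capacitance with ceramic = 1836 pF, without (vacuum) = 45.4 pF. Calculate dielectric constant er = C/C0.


er = 1836 / 45.4 = 40.44

40.44


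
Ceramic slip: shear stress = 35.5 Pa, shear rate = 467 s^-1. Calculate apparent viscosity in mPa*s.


eta = tau/gamma * 1000 = 35.5/467 * 1000 = 76.0 mPa*s

76.0


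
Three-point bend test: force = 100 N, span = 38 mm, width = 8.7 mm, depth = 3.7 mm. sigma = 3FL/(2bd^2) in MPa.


sigma = 3*100*38/(2*8.7*3.7^2) = 47.9 MPa

47.9


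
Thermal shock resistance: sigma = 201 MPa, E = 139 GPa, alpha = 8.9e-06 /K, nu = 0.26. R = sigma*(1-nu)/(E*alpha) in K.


R = 201*(1-0.26)/(139*1000*8.9e-06) = 120 K

120


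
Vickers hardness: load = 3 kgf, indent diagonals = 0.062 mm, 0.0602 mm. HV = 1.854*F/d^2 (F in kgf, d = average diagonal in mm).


d_avg = (0.062+0.0602)/2 = 0.0611 mm
HV = 1.854*3/0.0611^2 = 1490

1490


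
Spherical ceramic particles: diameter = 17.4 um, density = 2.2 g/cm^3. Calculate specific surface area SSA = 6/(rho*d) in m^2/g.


SSA = 6 / (2.2 * 17.4) = 0.157 m^2/g

0.157


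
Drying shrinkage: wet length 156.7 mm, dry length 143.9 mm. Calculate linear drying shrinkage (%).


DS = (156.7 - 143.9) / 156.7 * 100 = 8.17%

8.17


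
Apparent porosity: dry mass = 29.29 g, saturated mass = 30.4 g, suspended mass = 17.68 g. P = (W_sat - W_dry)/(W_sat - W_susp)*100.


P = (30.4 - 29.29) / (30.4 - 17.68) * 100 = 1.11 / 12.72 * 100 = 8.7%

8.7


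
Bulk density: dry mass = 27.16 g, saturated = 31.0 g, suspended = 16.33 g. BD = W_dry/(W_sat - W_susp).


BD = 27.16 / (31.0 - 16.33) = 27.16 / 14.67 = 1.851 g/cm^3

1.851


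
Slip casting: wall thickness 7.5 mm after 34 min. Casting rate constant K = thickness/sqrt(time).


K = 7.5 / sqrt(34) = 7.5 / 5.831 = 1.286 mm/min^0.5

1.286


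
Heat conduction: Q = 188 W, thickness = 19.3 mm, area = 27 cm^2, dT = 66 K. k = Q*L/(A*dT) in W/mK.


k = 188*19.3/1000/(27/10000*66) = 20.36 W/mK

20.36


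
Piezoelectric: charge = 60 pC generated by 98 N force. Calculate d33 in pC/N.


d33 = 60 / 98 = 0.6 pC/N

0.6


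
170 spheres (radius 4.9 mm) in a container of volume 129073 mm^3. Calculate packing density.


V_sphere = 4/3*pi*4.9^3 = 492.807 mm^3
Total V = 170*492.807 = 83777.19 mm^3
PD = 83777.19 / 129073 = 0.649

0.649


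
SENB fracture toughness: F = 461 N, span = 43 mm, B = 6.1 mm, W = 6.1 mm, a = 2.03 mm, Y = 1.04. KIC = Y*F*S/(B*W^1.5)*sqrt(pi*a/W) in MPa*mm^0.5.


KIC = 1.04*461*43/(6.1*6.1^1.5)*sqrt(pi*2.03/6.1) = 229.37

229.37


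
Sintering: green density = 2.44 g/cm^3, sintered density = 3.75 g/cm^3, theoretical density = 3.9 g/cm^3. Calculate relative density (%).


Relative = 3.75 / 3.9 * 100 = 96.2%

96.2


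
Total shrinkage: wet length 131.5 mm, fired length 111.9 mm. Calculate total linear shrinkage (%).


TS = (131.5 - 111.9) / 131.5 * 100 = 14.9%

14.9


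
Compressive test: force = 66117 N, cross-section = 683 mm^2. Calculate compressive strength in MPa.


CS = 66117 / 683 = 96.8 MPa

96.8


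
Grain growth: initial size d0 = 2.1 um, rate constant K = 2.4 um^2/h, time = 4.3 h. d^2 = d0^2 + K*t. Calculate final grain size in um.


d^2 = 2.1^2 + 2.4*4.3 = 14.73
d = sqrt(14.73) = 3.84 um

3.84


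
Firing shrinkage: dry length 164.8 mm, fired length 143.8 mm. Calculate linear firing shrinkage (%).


FS = (164.8 - 143.8) / 164.8 * 100 = 12.74%

12.74


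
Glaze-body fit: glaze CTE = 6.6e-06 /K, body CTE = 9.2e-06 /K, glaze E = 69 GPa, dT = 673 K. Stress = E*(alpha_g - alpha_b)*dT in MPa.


Stress = 69*1000*(6.6e-06 - 9.2e-06)*673 = -120.7 MPa

-120.7


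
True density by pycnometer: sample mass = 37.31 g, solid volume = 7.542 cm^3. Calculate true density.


TD = 37.31 / 7.542 = 4.947 g/cm^3

4.947


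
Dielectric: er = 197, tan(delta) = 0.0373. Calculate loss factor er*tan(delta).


Loss = 197 * 0.0373 = 7.348

7.348


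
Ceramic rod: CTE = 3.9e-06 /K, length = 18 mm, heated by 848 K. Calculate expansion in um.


dL = 3.9e-06 * 18 * 848 * 1000 = 59.53 um

59.53


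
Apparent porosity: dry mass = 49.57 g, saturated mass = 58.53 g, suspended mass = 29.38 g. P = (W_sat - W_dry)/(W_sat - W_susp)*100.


P = (58.53 - 49.57) / (58.53 - 29.38) * 100 = 8.96 / 29.15 * 100 = 30.7%

30.7


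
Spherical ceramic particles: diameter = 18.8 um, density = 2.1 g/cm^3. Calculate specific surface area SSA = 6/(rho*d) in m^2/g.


SSA = 6 / (2.1 * 18.8) = 0.152 m^2/g

0.152


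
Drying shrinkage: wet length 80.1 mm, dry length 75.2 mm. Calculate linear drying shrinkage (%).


DS = (80.1 - 75.2) / 80.1 * 100 = 6.12%

6.12


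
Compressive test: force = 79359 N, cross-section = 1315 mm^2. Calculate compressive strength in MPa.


CS = 79359 / 1315 = 60.3 MPa

60.3


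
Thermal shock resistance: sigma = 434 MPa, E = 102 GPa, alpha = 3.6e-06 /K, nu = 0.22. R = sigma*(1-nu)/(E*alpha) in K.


R = 434*(1-0.22)/(102*1000*3.6e-06) = 922 K

922


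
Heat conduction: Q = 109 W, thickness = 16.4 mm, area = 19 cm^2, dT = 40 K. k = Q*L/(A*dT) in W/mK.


k = 109*16.4/1000/(19/10000*40) = 23.52 W/mK

23.52


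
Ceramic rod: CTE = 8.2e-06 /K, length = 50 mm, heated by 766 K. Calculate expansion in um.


dL = 8.2e-06 * 50 * 766 * 1000 = 314.06 um

314.06


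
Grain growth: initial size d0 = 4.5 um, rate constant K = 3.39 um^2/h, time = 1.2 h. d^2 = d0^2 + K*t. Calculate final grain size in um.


d^2 = 4.5^2 + 3.39*1.2 = 24.318
d = sqrt(24.318) = 4.93 um

4.93


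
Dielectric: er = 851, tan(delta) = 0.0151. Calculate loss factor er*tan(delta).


Loss = 851 * 0.0151 = 12.85

12.85


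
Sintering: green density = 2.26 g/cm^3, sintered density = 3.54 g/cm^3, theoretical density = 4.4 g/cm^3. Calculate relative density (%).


Relative = 3.54 / 4.4 * 100 = 80.5%

80.5


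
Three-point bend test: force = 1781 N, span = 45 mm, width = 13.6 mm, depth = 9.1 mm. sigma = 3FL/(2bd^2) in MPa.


sigma = 3*1781*45/(2*13.6*9.1^2) = 106.7 MPa

106.7


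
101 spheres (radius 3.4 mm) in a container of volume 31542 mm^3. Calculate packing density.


V_sphere = 4/3*pi*3.4^3 = 164.6362 mm^3
Total V = 101*164.6362 = 16628.2562 mm^3
PD = 16628.2562 / 31542 = 0.527

0.527


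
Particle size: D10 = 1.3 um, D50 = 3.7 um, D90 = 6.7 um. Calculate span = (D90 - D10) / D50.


Span = (6.7 - 1.3) / 3.7 = 5.4 / 3.7 = 1.459

1.459


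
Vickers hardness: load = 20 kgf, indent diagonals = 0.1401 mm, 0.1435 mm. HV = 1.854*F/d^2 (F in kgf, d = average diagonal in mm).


d_avg = (0.1401+0.1435)/2 = 0.1418 mm
HV = 1.854*20/0.1418^2 = 1844

1844


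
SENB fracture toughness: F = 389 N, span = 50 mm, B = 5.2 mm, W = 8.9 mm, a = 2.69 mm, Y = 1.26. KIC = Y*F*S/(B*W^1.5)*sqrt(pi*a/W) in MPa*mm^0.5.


KIC = 1.26*389*50/(5.2*8.9^1.5)*sqrt(pi*2.69/8.9) = 172.96

172.96


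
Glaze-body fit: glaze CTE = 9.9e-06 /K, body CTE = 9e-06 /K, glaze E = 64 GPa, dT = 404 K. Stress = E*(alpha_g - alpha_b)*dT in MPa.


Stress = 64*1000*(9.9e-06 - 9e-06)*404 = 23.3 MPa

23.3


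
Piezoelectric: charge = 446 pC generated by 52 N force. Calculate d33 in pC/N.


d33 = 446 / 52 = 8.6 pC/N

8.6


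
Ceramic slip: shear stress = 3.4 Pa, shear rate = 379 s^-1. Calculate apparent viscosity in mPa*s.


eta = tau/gamma * 1000 = 3.4/379 * 1000 = 9.0 mPa*s

9.0


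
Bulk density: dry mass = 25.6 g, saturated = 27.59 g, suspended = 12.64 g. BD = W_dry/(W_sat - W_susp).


BD = 25.6 / (27.59 - 12.64) = 25.6 / 14.95 = 1.712 g/cm^3

1.712


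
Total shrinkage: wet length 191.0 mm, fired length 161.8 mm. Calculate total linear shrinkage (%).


TS = (191.0 - 161.8) / 191.0 * 100 = 15.29%

15.29


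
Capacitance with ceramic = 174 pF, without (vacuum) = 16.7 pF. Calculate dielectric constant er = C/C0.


er = 174 / 16.7 = 10.42

10.42


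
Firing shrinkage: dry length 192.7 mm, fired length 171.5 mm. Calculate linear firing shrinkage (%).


FS = (192.7 - 171.5) / 192.7 * 100 = 11.0%

11.0


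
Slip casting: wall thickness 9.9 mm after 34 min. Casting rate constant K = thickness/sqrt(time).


K = 9.9 / sqrt(34) = 9.9 / 5.831 = 1.698 mm/min^0.5

1.698


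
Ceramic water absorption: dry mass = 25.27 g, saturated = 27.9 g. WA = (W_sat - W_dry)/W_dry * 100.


WA = (27.9 - 25.27) / 25.27 * 100 = 10.41%

10.41


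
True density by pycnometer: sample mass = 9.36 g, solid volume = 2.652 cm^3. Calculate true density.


TD = 9.36 / 2.652 = 3.529 g/cm^3

3.529


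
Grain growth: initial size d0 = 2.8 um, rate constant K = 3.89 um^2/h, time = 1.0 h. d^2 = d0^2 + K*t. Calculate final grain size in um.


d^2 = 2.8^2 + 3.89*1.0 = 11.73
d = sqrt(11.73) = 3.42 um

3.42


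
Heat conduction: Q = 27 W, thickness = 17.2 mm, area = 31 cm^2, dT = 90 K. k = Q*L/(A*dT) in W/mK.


k = 27*17.2/1000/(31/10000*90) = 1.66 W/mK

1.66


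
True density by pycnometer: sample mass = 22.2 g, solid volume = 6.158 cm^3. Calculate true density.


TD = 22.2 / 6.158 = 3.605 g/cm^3

3.605


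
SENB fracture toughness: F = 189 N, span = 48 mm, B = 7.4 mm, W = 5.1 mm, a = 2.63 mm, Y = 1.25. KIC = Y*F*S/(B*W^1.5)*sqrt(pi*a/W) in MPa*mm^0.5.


KIC = 1.25*189*48/(7.4*5.1^1.5)*sqrt(pi*2.63/5.1) = 169.35

169.35


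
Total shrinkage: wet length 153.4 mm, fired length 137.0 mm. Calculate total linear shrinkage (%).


TS = (153.4 - 137.0) / 153.4 * 100 = 10.69%

10.69


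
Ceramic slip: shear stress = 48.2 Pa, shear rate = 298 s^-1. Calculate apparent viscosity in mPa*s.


eta = tau/gamma * 1000 = 48.2/298 * 1000 = 161.7 mPa*s

161.7


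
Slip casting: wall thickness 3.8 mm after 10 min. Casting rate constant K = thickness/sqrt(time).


K = 3.8 / sqrt(10) = 3.8 / 3.1623 = 1.202 mm/min^0.5

1.202


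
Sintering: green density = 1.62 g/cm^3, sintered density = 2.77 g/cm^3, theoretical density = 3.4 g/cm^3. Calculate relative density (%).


Relative = 2.77 / 3.4 * 100 = 81.5%

81.5


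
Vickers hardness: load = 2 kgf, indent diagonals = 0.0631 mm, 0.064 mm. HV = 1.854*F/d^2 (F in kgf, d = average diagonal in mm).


d_avg = (0.0631+0.064)/2 = 0.06355 mm
HV = 1.854*2/0.06355^2 = 918

918


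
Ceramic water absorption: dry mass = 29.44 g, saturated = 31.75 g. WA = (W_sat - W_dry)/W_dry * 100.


WA = (31.75 - 29.44) / 29.44 * 100 = 7.85%

7.85


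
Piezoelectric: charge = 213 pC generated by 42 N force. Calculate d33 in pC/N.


d33 = 213 / 42 = 5.1 pC/N

5.1


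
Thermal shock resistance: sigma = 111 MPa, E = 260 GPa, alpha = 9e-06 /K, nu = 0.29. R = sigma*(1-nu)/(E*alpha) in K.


R = 111*(1-0.29)/(260*1000*9e-06) = 34 K

34


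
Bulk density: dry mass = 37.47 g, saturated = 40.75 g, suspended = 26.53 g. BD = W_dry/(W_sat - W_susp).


BD = 37.47 / (40.75 - 26.53) = 37.47 / 14.22 = 2.635 g/cm^3

2.635


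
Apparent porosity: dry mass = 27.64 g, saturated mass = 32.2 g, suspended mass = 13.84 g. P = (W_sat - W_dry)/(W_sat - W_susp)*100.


P = (32.2 - 27.64) / (32.2 - 13.84) * 100 = 4.56 / 18.36 * 100 = 24.8%

24.8


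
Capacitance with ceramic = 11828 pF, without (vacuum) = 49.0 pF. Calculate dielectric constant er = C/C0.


er = 11828 / 49.0 = 241.39

241.39


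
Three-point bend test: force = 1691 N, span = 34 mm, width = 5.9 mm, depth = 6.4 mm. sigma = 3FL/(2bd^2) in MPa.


sigma = 3*1691*34/(2*5.9*6.4^2) = 356.9 MPa

356.9


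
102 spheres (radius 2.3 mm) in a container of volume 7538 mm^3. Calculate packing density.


V_sphere = 4/3*pi*2.3^3 = 50.965 mm^3
Total V = 102*50.965 = 5198.43 mm^3
PD = 5198.43 / 7538 = 0.69

0.69


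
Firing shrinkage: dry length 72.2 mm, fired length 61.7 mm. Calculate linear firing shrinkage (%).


FS = (72.2 - 61.7) / 72.2 * 100 = 14.54%

14.54


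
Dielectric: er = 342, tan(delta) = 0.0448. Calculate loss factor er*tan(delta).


Loss = 342 * 0.0448 = 15.322

15.322


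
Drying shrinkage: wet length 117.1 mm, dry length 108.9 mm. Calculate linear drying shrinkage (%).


DS = (117.1 - 108.9) / 117.1 * 100 = 7.0%

7.0


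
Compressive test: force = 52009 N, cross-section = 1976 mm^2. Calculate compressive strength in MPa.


CS = 52009 / 1976 = 26.3 MPa

26.3


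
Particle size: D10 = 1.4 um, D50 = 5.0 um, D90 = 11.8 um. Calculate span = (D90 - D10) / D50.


Span = (11.8 - 1.4) / 5.0 = 10.4 / 5.0 = 2.08

2.08


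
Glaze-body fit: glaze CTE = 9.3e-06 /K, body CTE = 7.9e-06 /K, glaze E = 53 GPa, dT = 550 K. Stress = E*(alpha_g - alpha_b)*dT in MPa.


Stress = 53*1000*(9.3e-06 - 7.9e-06)*550 = 40.8 MPa

40.8


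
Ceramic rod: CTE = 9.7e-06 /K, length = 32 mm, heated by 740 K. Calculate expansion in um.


dL = 9.7e-06 * 32 * 740 * 1000 = 229.696 um

229.696


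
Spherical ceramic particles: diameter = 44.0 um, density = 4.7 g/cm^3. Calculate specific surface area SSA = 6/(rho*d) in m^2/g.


SSA = 6 / (4.7 * 44.0) = 0.029 m^2/g

0.029


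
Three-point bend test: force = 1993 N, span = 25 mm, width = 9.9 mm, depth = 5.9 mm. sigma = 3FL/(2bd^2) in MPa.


sigma = 3*1993*25/(2*9.9*5.9^2) = 216.9 MPa

216.9


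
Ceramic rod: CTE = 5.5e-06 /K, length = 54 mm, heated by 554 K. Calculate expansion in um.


dL = 5.5e-06 * 54 * 554 * 1000 = 164.538 um

164.538


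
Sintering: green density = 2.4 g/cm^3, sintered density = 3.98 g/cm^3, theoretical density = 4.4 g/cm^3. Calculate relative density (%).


Relative = 3.98 / 4.4 * 100 = 90.5%

90.5


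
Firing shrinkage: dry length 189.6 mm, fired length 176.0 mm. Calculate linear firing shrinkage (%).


FS = (189.6 - 176.0) / 189.6 * 100 = 7.17%

7.17


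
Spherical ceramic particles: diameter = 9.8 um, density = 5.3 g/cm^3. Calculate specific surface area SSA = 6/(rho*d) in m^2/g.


SSA = 6 / (5.3 * 9.8) = 0.116 m^2/g

0.116


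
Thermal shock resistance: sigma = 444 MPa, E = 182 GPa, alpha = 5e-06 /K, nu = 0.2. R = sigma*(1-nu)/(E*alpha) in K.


R = 444*(1-0.2)/(182*1000*5e-06) = 390 K

390


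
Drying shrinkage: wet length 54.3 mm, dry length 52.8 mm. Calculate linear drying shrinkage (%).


DS = (54.3 - 52.8) / 54.3 * 100 = 2.76%

2.76


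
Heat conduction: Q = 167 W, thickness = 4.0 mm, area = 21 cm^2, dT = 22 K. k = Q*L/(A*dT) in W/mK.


k = 167*4.0/1000/(21/10000*22) = 14.46 W/mK

14.46


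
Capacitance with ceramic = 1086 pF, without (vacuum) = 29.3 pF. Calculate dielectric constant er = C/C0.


er = 1086 / 29.3 = 37.06

37.06


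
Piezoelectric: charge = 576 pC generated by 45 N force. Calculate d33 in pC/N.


d33 = 576 / 45 = 12.8 pC/N

12.8


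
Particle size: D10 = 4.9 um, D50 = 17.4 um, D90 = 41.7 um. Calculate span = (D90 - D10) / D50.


Span = (41.7 - 4.9) / 17.4 = 36.8 / 17.4 = 2.115

2.115


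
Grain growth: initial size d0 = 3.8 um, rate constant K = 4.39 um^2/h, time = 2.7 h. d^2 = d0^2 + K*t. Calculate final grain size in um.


d^2 = 3.8^2 + 4.39*2.7 = 26.293
d = sqrt(26.293) = 5.13 um

5.13


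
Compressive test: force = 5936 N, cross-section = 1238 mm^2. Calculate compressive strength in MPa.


CS = 5936 / 1238 = 4.8 MPa

4.8


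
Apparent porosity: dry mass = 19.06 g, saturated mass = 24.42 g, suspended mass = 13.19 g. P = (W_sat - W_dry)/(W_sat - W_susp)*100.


P = (24.42 - 19.06) / (24.42 - 13.19) * 100 = 5.36 / 11.23 * 100 = 47.7%

47.7


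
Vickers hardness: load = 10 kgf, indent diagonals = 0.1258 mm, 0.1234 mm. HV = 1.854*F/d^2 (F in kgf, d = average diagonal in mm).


d_avg = (0.1258+0.1234)/2 = 0.1246 mm
HV = 1.854*10/0.1246^2 = 1194

1194


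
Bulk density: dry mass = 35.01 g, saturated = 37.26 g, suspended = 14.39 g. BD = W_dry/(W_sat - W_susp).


BD = 35.01 / (37.26 - 14.39) = 35.01 / 22.87 = 1.531 g/cm^3

1.531


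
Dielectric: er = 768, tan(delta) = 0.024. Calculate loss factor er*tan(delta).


Loss = 768 * 0.024 = 18.432

18.432


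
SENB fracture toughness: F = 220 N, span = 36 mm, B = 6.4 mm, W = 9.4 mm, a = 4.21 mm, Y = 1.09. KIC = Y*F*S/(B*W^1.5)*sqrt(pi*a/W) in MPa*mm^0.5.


KIC = 1.09*220*36/(6.4*9.4^1.5)*sqrt(pi*4.21/9.4) = 55.52

55.52


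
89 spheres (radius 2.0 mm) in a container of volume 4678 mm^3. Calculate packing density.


V_sphere = 4/3*pi*2.0^3 = 33.5103 mm^3
Total V = 89*33.5103 = 2982.4167 mm^3
PD = 2982.4167 / 4678 = 0.638

0.638


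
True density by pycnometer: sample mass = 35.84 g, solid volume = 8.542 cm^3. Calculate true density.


TD = 35.84 / 8.542 = 4.196 g/cm^3

4.196


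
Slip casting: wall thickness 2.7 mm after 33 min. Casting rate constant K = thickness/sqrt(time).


K = 2.7 / sqrt(33) = 2.7 / 5.7446 = 0.47 mm/min^0.5

0.47


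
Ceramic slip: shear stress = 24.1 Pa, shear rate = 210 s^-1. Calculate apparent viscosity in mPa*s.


eta = tau/gamma * 1000 = 24.1/210 * 1000 = 114.8 mPa*s

114.8


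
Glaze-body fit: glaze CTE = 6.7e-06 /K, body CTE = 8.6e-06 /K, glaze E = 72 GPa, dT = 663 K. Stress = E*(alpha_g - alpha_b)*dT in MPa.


Stress = 72*1000*(6.7e-06 - 8.6e-06)*663 = -90.7 MPa

-90.7


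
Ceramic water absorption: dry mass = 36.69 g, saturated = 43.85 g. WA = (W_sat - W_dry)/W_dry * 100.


WA = (43.85 - 36.69) / 36.69 * 100 = 19.51%

19.51


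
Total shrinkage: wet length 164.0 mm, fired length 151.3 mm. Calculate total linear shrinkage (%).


TS = (164.0 - 151.3) / 164.0 * 100 = 7.74%

7.74


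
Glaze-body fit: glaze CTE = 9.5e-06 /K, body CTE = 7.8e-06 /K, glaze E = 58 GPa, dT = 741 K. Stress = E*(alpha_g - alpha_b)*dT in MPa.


Stress = 58*1000*(9.5e-06 - 7.8e-06)*741 = 73.1 MPa

73.1


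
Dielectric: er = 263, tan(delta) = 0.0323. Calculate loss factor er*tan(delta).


Loss = 263 * 0.0323 = 8.495

8.495


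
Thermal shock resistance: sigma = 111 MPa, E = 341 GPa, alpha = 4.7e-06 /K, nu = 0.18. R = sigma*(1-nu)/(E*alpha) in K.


R = 111*(1-0.18)/(341*1000*4.7e-06) = 57 K

57


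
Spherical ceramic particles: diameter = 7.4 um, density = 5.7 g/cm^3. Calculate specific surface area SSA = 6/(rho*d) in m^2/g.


SSA = 6 / (5.7 * 7.4) = 0.142 m^2/g

0.142


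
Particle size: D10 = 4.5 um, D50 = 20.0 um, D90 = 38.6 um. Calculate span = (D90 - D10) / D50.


Span = (38.6 - 4.5) / 20.0 = 34.1 / 20.0 = 1.705

1.705


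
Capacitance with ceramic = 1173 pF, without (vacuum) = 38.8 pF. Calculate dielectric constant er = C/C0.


er = 1173 / 38.8 = 30.23

30.23


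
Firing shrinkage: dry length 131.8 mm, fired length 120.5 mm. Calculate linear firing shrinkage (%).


FS = (131.8 - 120.5) / 131.8 * 100 = 8.57%

8.57


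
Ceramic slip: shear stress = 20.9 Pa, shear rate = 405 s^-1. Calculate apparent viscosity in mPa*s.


eta = tau/gamma * 1000 = 20.9/405 * 1000 = 51.6 mPa*s

51.6


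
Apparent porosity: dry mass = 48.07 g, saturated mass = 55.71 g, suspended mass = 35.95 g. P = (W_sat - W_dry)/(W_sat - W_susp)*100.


P = (55.71 - 48.07) / (55.71 - 35.95) * 100 = 7.64 / 19.76 * 100 = 38.7%

38.7


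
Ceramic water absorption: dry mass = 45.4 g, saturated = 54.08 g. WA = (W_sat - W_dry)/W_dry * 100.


WA = (54.08 - 45.4) / 45.4 * 100 = 19.12%

19.12


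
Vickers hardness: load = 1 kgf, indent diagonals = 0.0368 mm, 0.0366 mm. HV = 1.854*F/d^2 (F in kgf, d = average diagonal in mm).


d_avg = (0.0368+0.0366)/2 = 0.0367 mm
HV = 1.854*1/0.0367^2 = 1377

1377


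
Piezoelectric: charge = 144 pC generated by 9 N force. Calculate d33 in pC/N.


d33 = 144 / 9 = 16.0 pC/N

16.0


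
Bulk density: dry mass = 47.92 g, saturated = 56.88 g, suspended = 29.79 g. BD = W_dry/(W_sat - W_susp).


BD = 47.92 / (56.88 - 29.79) = 47.92 / 27.09 = 1.769 g/cm^3

1.769


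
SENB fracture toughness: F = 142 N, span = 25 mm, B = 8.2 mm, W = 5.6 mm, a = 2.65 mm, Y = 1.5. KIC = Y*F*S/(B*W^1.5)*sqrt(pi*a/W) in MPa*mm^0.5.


KIC = 1.5*142*25/(8.2*5.6^1.5)*sqrt(pi*2.65/5.6) = 59.75

59.75


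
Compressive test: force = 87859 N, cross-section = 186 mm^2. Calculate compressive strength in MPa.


CS = 87859 / 186 = 472.4 MPa

472.4


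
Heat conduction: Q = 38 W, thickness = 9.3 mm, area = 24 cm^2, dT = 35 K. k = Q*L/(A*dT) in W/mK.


k = 38*9.3/1000/(24/10000*35) = 4.21 W/mK

4.21


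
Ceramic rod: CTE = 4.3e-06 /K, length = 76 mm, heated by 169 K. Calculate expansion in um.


dL = 4.3e-06 * 76 * 169 * 1000 = 55.229 um

55.229


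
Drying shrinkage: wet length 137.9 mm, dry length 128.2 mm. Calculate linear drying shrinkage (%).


DS = (137.9 - 128.2) / 137.9 * 100 = 7.03%

7.03
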